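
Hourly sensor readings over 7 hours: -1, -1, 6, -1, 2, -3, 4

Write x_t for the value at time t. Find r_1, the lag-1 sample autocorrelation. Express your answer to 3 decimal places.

-0.546

Mean x̄ = (-1 − 1 + 6 − 1 + 2 − 3 + 4)/7 = 0.8571
Deviations from mean: -1.8571, -1.8571, 5.1429, -1.8571, 1.1429, -3.8571, 3.1429
Σ(x_t−x̄)(x_{t+1}−x̄) = (3.4490) + (-9.5510) + (-9.5510) + (-2.1224) + (-4.4082) + (-12.1224) = -34.3061
Denominator Σ(x_t−x̄)² = 62.8571
r_1 = -34.3061 / 62.8571 = -0.546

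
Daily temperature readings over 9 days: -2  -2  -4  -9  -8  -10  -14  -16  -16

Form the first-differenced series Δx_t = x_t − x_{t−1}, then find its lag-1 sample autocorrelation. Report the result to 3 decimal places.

-0.290

First differences Δx: 0, -2, -5, 1, -2, -4, -2, 0
Mean of differences = -1.7500
Numerator Σ(Δx_t−Δx̄)(Δx_{t+1}−Δx̄) = -8.5625
Denominator Σ(Δx_t−Δx̄)² = 29.5000
r_1(Δx) = -8.5625 / 29.5000 = -0.290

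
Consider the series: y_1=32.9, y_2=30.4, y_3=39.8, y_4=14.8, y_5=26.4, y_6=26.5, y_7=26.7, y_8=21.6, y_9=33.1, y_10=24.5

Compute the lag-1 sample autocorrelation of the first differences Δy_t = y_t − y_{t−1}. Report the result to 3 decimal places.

First differences Δy: -2.5, 9.4, -25.0, 11.6, 0.1, 0.2, -5.1, 11.5, -8.6
Mean of differences = -0.9333
Numerator Σ(Δy_t−Δȳ)(Δy_{t+1}−Δȳ) = -704.2411
Denominator Σ(Δy_t−Δȳ)² = 1078.6000
r_1(Δy) = -704.2411 / 1078.6000 = -0.653

-0.653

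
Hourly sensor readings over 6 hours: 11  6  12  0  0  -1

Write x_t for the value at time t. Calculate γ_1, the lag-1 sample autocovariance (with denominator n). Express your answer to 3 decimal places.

Mean x̄ = (11 + 6 + 12 + 0 + 0 − 1)/6 = 4.6667
Deviations: 6.3333, 1.3333, 7.3333, -4.6667, -4.6667, -5.6667
Σ_{t=1}^{5}(x_t−x̄)(x_{t+1}−x̄) = 32.2222
γ_1 = 32.2222 / 6 = 5.370

5.370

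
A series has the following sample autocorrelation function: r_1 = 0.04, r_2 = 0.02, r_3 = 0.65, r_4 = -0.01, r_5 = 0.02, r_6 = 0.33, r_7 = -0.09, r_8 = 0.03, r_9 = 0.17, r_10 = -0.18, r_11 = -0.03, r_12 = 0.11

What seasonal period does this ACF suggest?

3

The largest autocorrelation is r_3 = 0.65, with weaker echoes at lags 6 (0.33) and 9 (0.17); the remaining lags stay at or below 0.11.
The dominant spike at lag 3 indicates a seasonal period of 3.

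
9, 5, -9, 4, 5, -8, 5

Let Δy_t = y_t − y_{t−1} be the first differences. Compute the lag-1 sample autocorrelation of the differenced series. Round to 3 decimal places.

-0.424

First differences Δy: -4, -14, 13, 1, -13, 13
Mean of differences = -0.6667
Numerator Σ(Δy_t−Δȳ)(Δy_{t+1}−Δȳ) = -304.1111
Denominator Σ(Δy_t−Δȳ)² = 717.3333
r_1(Δy) = -304.1111 / 717.3333 = -0.424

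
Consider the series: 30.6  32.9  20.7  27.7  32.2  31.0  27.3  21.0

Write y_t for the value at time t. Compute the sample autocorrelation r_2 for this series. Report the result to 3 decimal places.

Mean ȳ = (30.6 + 32.9 + 20.7 + 27.7 + 32.2 + 31.0 + 27.3 + 21.0)/8 = 27.9250
Deviations from mean: 2.6750, 4.9750, -7.2250, -0.2250, 4.2750, 3.0750, -0.6250, -6.9250
Σ(y_t−ȳ)(y_{t+2}−ȳ) = (-19.3269) + (-1.1194) + (-30.8869) + (-0.6919) + (-2.6719) + (-21.2944) = -75.9913
Denominator Σ(y_t−ȳ)² = 160.2350
r_2 = -75.9913 / 160.2350 = -0.474

-0.474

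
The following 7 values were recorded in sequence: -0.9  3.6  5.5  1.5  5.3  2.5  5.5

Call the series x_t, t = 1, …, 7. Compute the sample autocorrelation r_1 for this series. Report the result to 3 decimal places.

Mean x̄ = (-0.9 + 3.6 + 5.5 + 1.5 + 5.3 + 2.5 + 5.5)/7 = 3.2857
Σ(x_t−x̄)(x_{t+1}−x̄) = (-1.3155) + (0.6959) + (-3.9541) + (-3.5969) + (-1.5827) + (-1.7398) = -11.4931
Denominator Σ(x_t−x̄)² = 35.2886
r_1 = -11.4931 / 35.2886 = -0.326

-0.326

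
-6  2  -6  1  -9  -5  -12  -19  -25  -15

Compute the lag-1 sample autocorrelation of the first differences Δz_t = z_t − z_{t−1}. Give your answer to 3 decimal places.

First differences Δz: 8, -8, 7, -10, 4, -7, -7, -6, 10
Mean of differences = -1.0000
Numerator Σ(Δz_t−Δz̄)(Δz_{t+1}−Δz̄) = -255.0000
Denominator Σ(Δz_t−Δz̄)² = 518.0000
r_1(Δz) = -255.0000 / 518.0000 = -0.492

-0.492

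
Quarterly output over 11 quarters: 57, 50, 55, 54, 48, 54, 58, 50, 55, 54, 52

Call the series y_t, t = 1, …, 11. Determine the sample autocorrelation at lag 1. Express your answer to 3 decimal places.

Mean ȳ = (57 + 50 + 55 + 54 + 48 + 54 + 58 + 50 + 55 + 54 + 52)/11 = 53.3636
Numerator Σ_{t=1}^{10}(y_t−ȳ)(y_{t+1}−ȳ) = -41.4959
Denominator Σ(y_t−ȳ)² = 94.5455
r_1 = -41.4959 / 94.5455 = -0.439

-0.439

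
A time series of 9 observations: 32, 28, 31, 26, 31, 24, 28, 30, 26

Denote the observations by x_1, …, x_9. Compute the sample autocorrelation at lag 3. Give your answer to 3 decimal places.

-0.087

Mean x̄ = (32 + 28 + 31 + 26 + 31 + 24 + 28 + 30 + 26)/9 = 28.4444
Numerator Σ_{t=1}^{6}(x_t−x̄)(x_{t+3}−x̄) = -5.2593
Denominator Σ(x_t−x̄)² = 60.2222
r_3 = -5.2593 / 60.2222 = -0.087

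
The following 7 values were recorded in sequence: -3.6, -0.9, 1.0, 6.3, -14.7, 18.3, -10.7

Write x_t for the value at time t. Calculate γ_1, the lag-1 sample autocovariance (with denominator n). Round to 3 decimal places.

-77.575

Mean x̄ = (-3.6 − 0.9 + 1.0 + 6.3 − 14.7 + 18.3 − 10.7)/7 = -0.6143
Σ_{t=1}^{6}(x_t−x̄)(x_{t+1}−x̄) = -543.0245
γ_1 = -543.0245 / 7 = -77.575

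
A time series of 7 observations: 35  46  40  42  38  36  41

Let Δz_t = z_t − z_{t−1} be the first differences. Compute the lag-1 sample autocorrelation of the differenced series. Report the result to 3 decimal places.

-0.395

First differences Δz: 11, -6, 2, -4, -2, 5
Mean of differences = 1.0000
Numerator Σ(Δz_t−Δz̄)(Δz_{t+1}−Δz̄) = -79.0000
Denominator Σ(Δz_t−Δz̄)² = 200.0000
r_1(Δz) = -79.0000 / 200.0000 = -0.395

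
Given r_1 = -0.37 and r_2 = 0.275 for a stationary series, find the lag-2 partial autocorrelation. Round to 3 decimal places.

0.160

φ_{22} = (r_2 − r_1²) / (1 − r_1²)
r_1² = (-0.37)² = 0.1369
Numerator = 0.275 − 0.1369 = 0.1381; denominator = 1 − 0.1369 = 0.8631
φ_{22} = 0.1381 / 0.8631 = 0.160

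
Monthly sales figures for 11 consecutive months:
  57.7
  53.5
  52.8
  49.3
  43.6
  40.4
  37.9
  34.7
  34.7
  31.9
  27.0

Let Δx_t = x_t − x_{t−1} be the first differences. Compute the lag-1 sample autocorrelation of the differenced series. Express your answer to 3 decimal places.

First differences Δx: -4.2, -0.7, -3.5, -5.7, -3.2, -2.5, -3.2, 0.0, -2.8, -4.9
Mean of differences = -3.0700
Numerator Σ(Δx_t−Δx̄)(Δx_{t+1}−Δx̄) = -2.4369
Denominator Σ(Δx_t−Δx̄)² = 27.2010
r_1(Δx) = -2.4369 / 27.2010 = -0.090

-0.090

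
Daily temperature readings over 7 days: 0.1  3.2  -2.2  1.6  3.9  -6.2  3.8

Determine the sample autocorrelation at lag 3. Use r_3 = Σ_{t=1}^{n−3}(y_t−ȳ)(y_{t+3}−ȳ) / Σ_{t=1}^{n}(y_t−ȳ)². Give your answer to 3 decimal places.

Mean ȳ = (0.1 + 3.2 − 2.2 + 1.6 + 3.9 − 6.2 + 3.8)/7 = 0.6000
Σ(y_t−ȳ)(y_{t+3}−ȳ) = (-0.5000) + (8.5800) + (19.0400) + (3.2000) = 30.3200
Denominator Σ(y_t−ȳ)² = 83.2200
r_3 = 30.3200 / 83.2200 = 0.364

0.364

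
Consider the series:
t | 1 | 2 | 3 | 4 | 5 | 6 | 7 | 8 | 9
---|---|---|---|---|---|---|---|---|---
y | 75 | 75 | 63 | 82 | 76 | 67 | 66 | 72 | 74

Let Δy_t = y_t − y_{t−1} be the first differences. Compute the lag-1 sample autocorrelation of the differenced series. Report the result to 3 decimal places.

First differences Δy: 0, -12, 19, -6, -9, -1, 6, 2
Mean of differences = -0.1250
Numerator Σ(Δy_t−Δȳ)(Δy_{t+1}−Δȳ) = -273.3906
Denominator Σ(Δy_t−Δȳ)² = 662.8750
r_1(Δy) = -273.3906 / 662.8750 = -0.412

-0.412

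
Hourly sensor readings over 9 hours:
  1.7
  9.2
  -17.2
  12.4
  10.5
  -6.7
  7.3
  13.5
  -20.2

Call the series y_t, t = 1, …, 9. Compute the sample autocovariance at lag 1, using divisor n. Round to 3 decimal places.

Mean ȳ = (1.7 + 9.2 − 17.2 + 12.4 + 10.5 − 6.7 + 7.3 + 13.5 − 20.2)/9 = 1.1667
Σ_{t=1}^{8}(y_t−ȳ)(y_{t+1}−ȳ) = -554.2844
γ_1 = -554.2844 / 9 = -61.587

-61.587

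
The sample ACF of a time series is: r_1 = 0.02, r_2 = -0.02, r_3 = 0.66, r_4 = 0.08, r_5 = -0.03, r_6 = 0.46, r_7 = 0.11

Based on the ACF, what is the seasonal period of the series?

The largest autocorrelation is r_3 = 0.66, with a weaker echo at lag 6 (0.46); the remaining lags stay at or below 0.11.
The dominant spike at lag 3 indicates a seasonal period of 3.

3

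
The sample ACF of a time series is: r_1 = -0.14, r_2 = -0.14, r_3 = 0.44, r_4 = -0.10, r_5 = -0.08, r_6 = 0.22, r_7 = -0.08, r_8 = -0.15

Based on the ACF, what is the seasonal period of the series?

3

The largest autocorrelation is r_3 = 0.44, with a weaker echo at lag 6 (0.22); the remaining lags stay at or below -0.08.
The dominant spike at lag 3 indicates a seasonal period of 3.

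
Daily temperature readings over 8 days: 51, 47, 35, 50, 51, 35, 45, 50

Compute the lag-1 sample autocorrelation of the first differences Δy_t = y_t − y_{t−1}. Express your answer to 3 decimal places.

First differences Δy: -4, -12, 15, 1, -16, 10, 5
Mean of differences = -0.1429
Numerator Σ(Δy_t−Δȳ)(Δy_{t+1}−Δȳ) = -243.3061
Denominator Σ(Δy_t−Δȳ)² = 766.8571
r_1(Δy) = -243.3061 / 766.8571 = -0.317

-0.317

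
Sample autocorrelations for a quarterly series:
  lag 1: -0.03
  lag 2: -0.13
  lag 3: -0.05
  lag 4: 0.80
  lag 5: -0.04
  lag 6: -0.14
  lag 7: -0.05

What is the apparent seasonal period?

The largest autocorrelation is r_4 = 0.80; the remaining lags stay at or below -0.03.
The dominant spike at lag 4 indicates a seasonal period of 4.

4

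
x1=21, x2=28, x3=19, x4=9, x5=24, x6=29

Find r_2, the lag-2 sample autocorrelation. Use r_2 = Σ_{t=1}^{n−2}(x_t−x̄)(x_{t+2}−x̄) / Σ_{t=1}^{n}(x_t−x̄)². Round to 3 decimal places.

-0.664

Mean x̄ = (21 + 28 + 19 + 9 + 24 + 29)/6 = 21.6667
Deviations from mean: -0.6667, 6.3333, -2.6667, -12.6667, 2.3333, 7.3333
Σ(x_t−x̄)(x_{t+2}−x̄) = (1.7778) + (-80.2222) + (-6.2222) + (-92.8889) = -177.5556
Denominator Σ(x_t−x̄)² = 267.3333
r_2 = -177.5556 / 267.3333 = -0.664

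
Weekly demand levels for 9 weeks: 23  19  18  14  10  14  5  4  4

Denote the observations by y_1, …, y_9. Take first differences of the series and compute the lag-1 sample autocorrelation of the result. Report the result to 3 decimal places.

-0.592

First differences Δy: -4, -1, -4, -4, 4, -9, -1, 0
Mean of differences = -2.3750
Numerator Σ(Δy_t−Δȳ)(Δy_{t+1}−Δȳ) = -60.2656
Denominator Σ(Δy_t−Δȳ)² = 101.8750
r_1(Δy) = -60.2656 / 101.8750 = -0.592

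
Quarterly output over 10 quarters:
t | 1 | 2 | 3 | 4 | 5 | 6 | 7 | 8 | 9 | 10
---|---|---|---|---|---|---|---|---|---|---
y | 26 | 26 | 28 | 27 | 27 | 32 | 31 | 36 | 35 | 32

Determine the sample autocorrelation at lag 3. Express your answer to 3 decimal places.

0.089

Mean ȳ = (26 + 26 + 28 + 27 + 27 + 32 + 31 + 36 + 35 + 32)/10 = 30.0000
Numerator Σ_{t=1}^{7}(y_t−ȳ)(y_{t+3}−ȳ) = 11.0000
Denominator Σ(y_t−ȳ)² = 124.0000
r_3 = 11.0000 / 124.0000 = 0.089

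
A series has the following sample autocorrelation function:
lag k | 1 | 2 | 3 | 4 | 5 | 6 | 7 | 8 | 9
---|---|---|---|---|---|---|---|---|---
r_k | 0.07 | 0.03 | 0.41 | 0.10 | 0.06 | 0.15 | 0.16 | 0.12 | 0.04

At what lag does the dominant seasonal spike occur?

3

The largest autocorrelation is r_3 = 0.41; the remaining lags stay at or below 0.16.
The dominant spike at lag 3 indicates a seasonal period of 3.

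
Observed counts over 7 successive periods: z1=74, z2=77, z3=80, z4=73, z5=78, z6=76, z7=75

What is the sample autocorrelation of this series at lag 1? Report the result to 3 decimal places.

Mean z̄ = (74 + 77 + 80 + 73 + 78 + 76 + 75)/7 = 76.1429
Deviations from mean: -2.1429, 0.8571, 3.8571, -3.1429, 1.8571, -0.1429, -1.1429
Σ(z_t−z̄)(z_{t+1}−z̄) = (-1.8367) + (3.3061) + (-12.1224) + (-5.8367) + (-0.2653) + (0.1633) = -16.5918
Denominator Σ(z_t−z̄)² = 34.8571
r_1 = -16.5918 / 34.8571 = -0.476

-0.476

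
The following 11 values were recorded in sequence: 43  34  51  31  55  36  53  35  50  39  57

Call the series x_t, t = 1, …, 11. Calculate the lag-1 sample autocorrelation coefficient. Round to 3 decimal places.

-0.763

Mean x̄ = (43 + 34 + 51 + 31 + 55 + 36 + 53 + 35 + 50 + 39 + 57)/11 = 44.0000
Numerator Σ_{t=1}^{10}(x_t−x̄)(x_{t+1}−x̄) = -684.0000
Denominator Σ(x_t−x̄)² = 896.0000
r_1 = -684.0000 / 896.0000 = -0.763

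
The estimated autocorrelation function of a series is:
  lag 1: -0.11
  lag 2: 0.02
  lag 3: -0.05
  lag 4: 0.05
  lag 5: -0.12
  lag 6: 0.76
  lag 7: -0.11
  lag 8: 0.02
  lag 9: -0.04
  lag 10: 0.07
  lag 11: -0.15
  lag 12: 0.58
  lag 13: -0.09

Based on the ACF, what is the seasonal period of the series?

The largest autocorrelation is r_6 = 0.76, with a weaker echo at lag 12 (0.58); the remaining lags stay at or below 0.07.
The dominant spike at lag 6 indicates a seasonal period of 6.

6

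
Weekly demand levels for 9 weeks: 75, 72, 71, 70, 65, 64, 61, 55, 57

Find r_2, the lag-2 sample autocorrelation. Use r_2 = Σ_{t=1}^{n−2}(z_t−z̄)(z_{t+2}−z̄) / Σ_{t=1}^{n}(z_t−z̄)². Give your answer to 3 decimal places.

Mean z̄ = (75 + 72 + 71 + 70 + 65 + 64 + 61 + 55 + 57)/9 = 65.5556
Σ(z_t−z̄)(z_{t+2}−z̄) = (51.4198) + (28.6420) + (-3.0247) + (-6.9136) + (2.5309) + (16.4198) + (38.9753) = 128.0494
Denominator Σ(z_t−z̄)² = 388.2222
r_2 = 128.0494 / 388.2222 = 0.330

0.330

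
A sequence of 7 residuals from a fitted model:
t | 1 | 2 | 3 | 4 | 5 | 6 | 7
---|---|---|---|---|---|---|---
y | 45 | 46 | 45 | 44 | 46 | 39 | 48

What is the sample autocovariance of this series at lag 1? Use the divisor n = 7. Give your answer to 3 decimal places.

-3.787

Mean ȳ = (45 + 46 + 45 + 44 + 46 + 39 + 48)/7 = 44.7143
Deviations: 0.2857, 1.2857, 0.2857, -0.7143, 1.2857, -5.7143, 3.2857
Σ_{t=1}^{6}(y_t−ȳ)(y_{t+1}−ȳ) = -26.5102
γ_1 = -26.5102 / 7 = -3.787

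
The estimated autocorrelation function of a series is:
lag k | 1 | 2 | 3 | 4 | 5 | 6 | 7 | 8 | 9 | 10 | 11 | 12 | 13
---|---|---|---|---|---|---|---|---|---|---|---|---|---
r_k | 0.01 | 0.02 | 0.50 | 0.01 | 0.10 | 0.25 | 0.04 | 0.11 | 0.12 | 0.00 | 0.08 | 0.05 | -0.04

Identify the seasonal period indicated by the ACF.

3

The largest autocorrelation is r_3 = 0.50, with a weaker echo at lag 6 (0.25); the remaining lags stay at or below 0.12.
The dominant spike at lag 3 indicates a seasonal period of 3.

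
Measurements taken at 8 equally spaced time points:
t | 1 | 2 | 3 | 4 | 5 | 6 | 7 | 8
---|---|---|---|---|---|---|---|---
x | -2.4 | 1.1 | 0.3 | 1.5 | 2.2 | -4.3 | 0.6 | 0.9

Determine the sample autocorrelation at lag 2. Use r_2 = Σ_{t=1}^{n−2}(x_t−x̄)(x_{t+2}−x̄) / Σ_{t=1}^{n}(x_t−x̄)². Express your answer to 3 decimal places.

-0.219

Mean x̄ = (-2.4 + 1.1 + 0.3 + 1.5 + 2.2 − 4.3 + 0.6 + 0.9)/8 = -0.0125
Σ(x_t−x̄)(x_{t+2}−x̄) = (-0.7461) + (1.6827) + (0.6914) + (-6.4848) + (1.3552) + (-3.9123) = -7.4141
Denominator Σ(x_t−x̄)² = 33.8088
r_2 = -7.4141 / 33.8088 = -0.219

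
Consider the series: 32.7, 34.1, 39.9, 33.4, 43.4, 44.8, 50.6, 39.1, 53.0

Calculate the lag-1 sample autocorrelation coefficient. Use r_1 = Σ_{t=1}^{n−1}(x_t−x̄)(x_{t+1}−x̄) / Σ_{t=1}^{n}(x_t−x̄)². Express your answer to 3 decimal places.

0.138

Mean x̄ = (32.7 + 34.1 + 39.9 + 33.4 + 43.4 + 44.8 + 50.6 + 39.1 + 53.0)/9 = 41.2222
Numerator Σ_{t=1}^{8}(x_t−x̄)(x_{t+1}−x̄) = 59.8684
Denominator Σ(x_t−x̄)² = 434.9956
r_1 = 59.8684 / 434.9956 = 0.138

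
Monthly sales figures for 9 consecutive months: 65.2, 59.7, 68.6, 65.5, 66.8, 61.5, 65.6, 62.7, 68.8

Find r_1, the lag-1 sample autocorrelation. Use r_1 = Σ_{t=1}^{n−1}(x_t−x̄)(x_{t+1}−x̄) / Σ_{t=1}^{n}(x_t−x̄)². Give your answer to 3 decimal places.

Mean x̄ = (65.2 + 59.7 + 68.6 + 65.5 + 66.8 + 61.5 + 65.6 + 62.7 + 68.8)/9 = 64.9333
Numerator Σ_{t=1}^{8}(x_t−x̄)(x_{t+1}−x̄) = -36.2711
Denominator Σ(x_t−x̄)² = 76.8800
r_1 = -36.2711 / 76.8800 = -0.472

-0.472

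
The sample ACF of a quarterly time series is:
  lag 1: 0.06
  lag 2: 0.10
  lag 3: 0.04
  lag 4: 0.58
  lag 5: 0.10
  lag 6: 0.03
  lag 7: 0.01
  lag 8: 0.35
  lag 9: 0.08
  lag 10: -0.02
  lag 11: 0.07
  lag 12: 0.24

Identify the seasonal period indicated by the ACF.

4

The largest autocorrelation is r_4 = 0.58, with weaker echoes at lags 8 (0.35) and 12 (0.24); the remaining lags stay at or below 0.10.
The dominant spike at lag 4 indicates a seasonal period of 4.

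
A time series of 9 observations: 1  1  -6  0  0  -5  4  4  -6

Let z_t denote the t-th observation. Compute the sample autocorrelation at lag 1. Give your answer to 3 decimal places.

-0.280

Mean z̄ = (1 + 1 − 6 + 0 + 0 − 5 + 4 + 4 − 6)/9 = -0.7778
Numerator Σ_{t=1}^{8}(z_t−z̄)(z_{t+1}−z̄) = -35.1605
Denominator Σ(z_t−z̄)² = 125.5556
r_1 = -35.1605 / 125.5556 = -0.280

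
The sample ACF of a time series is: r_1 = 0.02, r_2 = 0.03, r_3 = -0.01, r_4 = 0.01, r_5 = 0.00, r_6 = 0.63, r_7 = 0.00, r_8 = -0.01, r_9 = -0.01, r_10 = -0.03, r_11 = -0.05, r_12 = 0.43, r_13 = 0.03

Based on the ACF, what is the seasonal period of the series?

6

The largest autocorrelation is r_6 = 0.63, with a weaker echo at lag 12 (0.43); the remaining lags stay at or below 0.03.
The dominant spike at lag 6 indicates a seasonal period of 6.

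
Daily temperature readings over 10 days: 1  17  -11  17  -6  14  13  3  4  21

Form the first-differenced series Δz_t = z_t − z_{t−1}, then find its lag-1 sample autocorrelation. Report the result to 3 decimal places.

-0.747

First differences Δz: 16, -28, 28, -23, 20, -1, -10, 1, 17
Mean of differences = 2.2222
Numerator Σ(Δz_t−Δz̄)(Δz_{t+1}−Δz̄) = -2315.0494
Denominator Σ(Δz_t−Δz̄)² = 3099.5556
r_1(Δz) = -2315.0494 / 3099.5556 = -0.747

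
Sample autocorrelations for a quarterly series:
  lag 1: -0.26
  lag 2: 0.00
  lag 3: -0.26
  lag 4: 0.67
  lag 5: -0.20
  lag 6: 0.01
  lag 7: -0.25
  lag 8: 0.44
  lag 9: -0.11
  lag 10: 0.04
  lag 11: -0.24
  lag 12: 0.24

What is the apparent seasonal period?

The largest autocorrelation is r_4 = 0.67, with weaker echoes at lags 8 (0.44) and 12 (0.24); the remaining lags stay at or below 0.04.
The dominant spike at lag 4 indicates a seasonal period of 4.

4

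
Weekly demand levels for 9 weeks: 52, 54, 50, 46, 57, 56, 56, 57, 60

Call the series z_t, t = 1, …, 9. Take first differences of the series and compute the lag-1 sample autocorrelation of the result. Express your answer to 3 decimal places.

-0.300

First differences Δz: 2, -4, -4, 11, -1, 0, 1, 3
Mean of differences = 1.0000
Numerator Σ(Δz_t−Δz̄)(Δz_{t+1}−Δz̄) = -48.0000
Denominator Σ(Δz_t−Δz̄)² = 160.0000
r_1(Δz) = -48.0000 / 160.0000 = -0.300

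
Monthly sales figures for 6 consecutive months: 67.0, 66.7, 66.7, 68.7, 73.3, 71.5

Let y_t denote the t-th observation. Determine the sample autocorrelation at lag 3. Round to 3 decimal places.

-0.382

Mean ȳ = (67.0 + 66.7 + 66.7 + 68.7 + 73.3 + 71.5)/6 = 68.9833
Deviations from mean: -1.9833, -2.2833, -2.2833, -0.2833, 4.3167, 2.5167
Σ(y_t−ȳ)(y_{t+3}−ȳ) = (0.5619) + (-9.8564) + (-5.7464) = -15.0408
Denominator Σ(y_t−ȳ)² = 39.4083
r_3 = -15.0408 / 39.4083 = -0.382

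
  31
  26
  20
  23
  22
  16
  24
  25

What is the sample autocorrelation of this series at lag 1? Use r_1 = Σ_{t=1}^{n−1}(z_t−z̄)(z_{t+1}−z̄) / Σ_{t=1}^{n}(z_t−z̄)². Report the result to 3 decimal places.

Mean z̄ = (31 + 26 + 20 + 23 + 22 + 16 + 24 + 25)/8 = 23.3750
Deviations from mean: 7.6250, 2.6250, -3.3750, -0.3750, -1.3750, -7.3750, 0.6250, 1.6250
Σ(z_t−z̄)(z_{t+1}−z̄) = (20.0156) + (-8.8594) + (1.2656) + (0.5156) + (10.1406) + (-4.6094) + (1.0156) = 19.4844
Denominator Σ(z_t−z̄)² = 135.8750
r_1 = 19.4844 / 135.8750 = 0.143

0.143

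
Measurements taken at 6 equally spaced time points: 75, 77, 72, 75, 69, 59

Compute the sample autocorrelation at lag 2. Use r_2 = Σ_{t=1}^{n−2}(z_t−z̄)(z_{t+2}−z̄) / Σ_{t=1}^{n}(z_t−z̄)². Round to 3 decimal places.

-0.106

Mean z̄ = (75 + 77 + 72 + 75 + 69 + 59)/6 = 71.1667
Deviations from mean: 3.8333, 5.8333, 0.8333, 3.8333, -2.1667, -12.1667
Numerator Σ_{t=1}^{4}(z_t−z̄)(z_{t+2}−z̄) = -22.8889
Denominator Σ(z_t−z̄)² = 216.8333
r_2 = -22.8889 / 216.8333 = -0.106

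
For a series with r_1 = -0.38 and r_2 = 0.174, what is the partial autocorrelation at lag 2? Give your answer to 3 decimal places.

φ_{22} = (r_2 − r_1²) / (1 − r_1²)
r_1² = (-0.38)² = 0.1444
Numerator = 0.174 − 0.1444 = 0.0296; denominator = 1 − 0.1444 = 0.8556
φ_{22} = 0.0296 / 0.8556 = 0.035

0.035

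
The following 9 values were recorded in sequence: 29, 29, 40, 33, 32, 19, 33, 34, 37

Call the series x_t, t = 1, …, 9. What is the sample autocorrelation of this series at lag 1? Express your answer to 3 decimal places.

Mean x̄ = (29 + 29 + 40 + 33 + 32 + 19 + 33 + 34 + 37)/9 = 31.7778
Numerator Σ_{t=1}^{8}(x_t−x̄)(x_{t+1}−x̄) = -8.9383
Denominator Σ(x_t−x̄)² = 281.5556
r_1 = -8.9383 / 281.5556 = -0.032

-0.032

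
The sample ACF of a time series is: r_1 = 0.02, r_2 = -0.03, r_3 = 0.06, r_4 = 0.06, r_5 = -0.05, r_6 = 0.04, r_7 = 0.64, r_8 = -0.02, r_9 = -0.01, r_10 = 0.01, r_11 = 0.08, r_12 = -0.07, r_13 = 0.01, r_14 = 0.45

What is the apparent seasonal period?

7

The largest autocorrelation is r_7 = 0.64, with a weaker echo at lag 14 (0.45); the remaining lags stay at or below 0.08.
The dominant spike at lag 7 indicates a seasonal period of 7.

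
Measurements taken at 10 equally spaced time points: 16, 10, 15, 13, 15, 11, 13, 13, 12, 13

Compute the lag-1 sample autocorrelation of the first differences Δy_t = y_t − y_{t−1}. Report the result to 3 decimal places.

First differences Δy: -6, 5, -2, 2, -4, 2, 0, -1, 1
Mean of differences = -0.3333
Numerator Σ(Δy_t−Δȳ)(Δy_{t+1}−Δȳ) = -60.4444
Denominator Σ(Δy_t−Δȳ)² = 90.0000
r_1(Δy) = -60.4444 / 90.0000 = -0.672

-0.672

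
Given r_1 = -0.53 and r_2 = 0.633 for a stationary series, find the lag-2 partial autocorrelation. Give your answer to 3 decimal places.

φ_{22} = (r_2 − r_1²) / (1 − r_1²)
r_1² = (-0.53)² = 0.2809
Numerator = 0.633 − 0.2809 = 0.3521; denominator = 1 − 0.2809 = 0.7191
φ_{22} = 0.3521 / 0.7191 = 0.490

0.490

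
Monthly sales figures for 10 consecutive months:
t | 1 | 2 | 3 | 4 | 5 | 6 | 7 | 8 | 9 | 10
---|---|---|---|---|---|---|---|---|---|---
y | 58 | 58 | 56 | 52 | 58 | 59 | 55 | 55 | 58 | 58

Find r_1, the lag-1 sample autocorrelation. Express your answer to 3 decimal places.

-0.014

Mean ȳ = (58 + 58 + 56 + 52 + 58 + 59 + 55 + 55 + 58 + 58)/10 = 56.7000
Numerator Σ_{t=1}^{9}(y_t−ȳ)(y_{t+1}−ȳ) = -0.5900
Denominator Σ(y_t−ȳ)² = 42.1000
r_1 = -0.5900 / 42.1000 = -0.014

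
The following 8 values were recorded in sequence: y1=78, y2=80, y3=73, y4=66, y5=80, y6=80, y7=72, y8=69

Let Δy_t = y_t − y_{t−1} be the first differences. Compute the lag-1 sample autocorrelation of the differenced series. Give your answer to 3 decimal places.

-0.142

First differences Δy: 2, -7, -7, 14, 0, -8, -3
Mean of differences = -1.2857
Numerator Σ(Δy_t−Δȳ)(Δy_{t+1}−Δȳ) = -50.9388
Denominator Σ(Δy_t−Δȳ)² = 359.4286
r_1(Δy) = -50.9388 / 359.4286 = -0.142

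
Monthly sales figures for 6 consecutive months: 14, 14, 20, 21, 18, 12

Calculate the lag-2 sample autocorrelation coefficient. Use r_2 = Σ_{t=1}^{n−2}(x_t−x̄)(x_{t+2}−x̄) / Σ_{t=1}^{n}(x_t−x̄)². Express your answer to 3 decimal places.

-0.519

Mean x̄ = (14 + 14 + 20 + 21 + 18 + 12)/6 = 16.5000
Numerator Σ_{t=1}^{4}(x_t−x̄)(x_{t+2}−x̄) = -35.0000
Denominator Σ(x_t−x̄)² = 67.5000
r_2 = -35.0000 / 67.5000 = -0.519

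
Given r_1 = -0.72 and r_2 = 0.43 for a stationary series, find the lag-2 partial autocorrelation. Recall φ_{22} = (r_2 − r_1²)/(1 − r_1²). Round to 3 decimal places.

-0.184

φ_{22} = (r_2 − r_1²) / (1 − r_1²)
r_1² = (-0.72)² = 0.5184
Numerator = 0.43 − 0.5184 = -0.0884; denominator = 1 − 0.5184 = 0.4816
φ_{22} = -0.0884 / 0.4816 = -0.184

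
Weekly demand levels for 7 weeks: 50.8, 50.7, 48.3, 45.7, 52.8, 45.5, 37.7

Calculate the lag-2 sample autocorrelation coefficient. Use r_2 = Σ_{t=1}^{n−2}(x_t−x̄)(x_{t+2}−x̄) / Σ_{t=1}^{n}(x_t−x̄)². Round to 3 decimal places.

Mean x̄ = (50.8 + 50.7 + 48.3 + 45.7 + 52.8 + 45.5 + 37.7)/7 = 47.3571
Deviations from mean: 3.4429, 3.3429, 0.9429, -1.6571, 5.4429, -1.8571, -9.6571
Σ(x_t−x̄)(x_{t+2}−x̄) = (3.2461) + (-5.5396) + (5.1318) + (3.0776) + (-52.5624) = -46.6465
Denominator Σ(x_t−x̄)² = 152.9971
r_2 = -46.6465 / 152.9971 = -0.305

-0.305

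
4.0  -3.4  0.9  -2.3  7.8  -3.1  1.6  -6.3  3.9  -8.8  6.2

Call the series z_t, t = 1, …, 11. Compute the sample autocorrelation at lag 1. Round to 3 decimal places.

Mean z̄ = (4.0 − 3.4 + 0.9 − 2.3 + 7.8 − 3.1 + 1.6 − 6.3 + 3.9 − 8.8 + 6.2)/11 = 0.0455
Numerator Σ_{t=1}^{10}(z_t−z̄)(z_{t+1}−z̄) = -188.9012
Denominator Σ(z_t−z̄)² = 277.4273
r_1 = -188.9012 / 277.4273 = -0.681

-0.681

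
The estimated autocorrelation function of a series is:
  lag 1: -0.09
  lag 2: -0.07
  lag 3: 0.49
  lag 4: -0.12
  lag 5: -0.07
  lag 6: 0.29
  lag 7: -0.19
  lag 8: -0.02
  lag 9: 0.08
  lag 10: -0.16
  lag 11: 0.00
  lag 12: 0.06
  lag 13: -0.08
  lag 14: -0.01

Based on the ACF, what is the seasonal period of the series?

The largest autocorrelation is r_3 = 0.49, with a weaker echo at lag 6 (0.29); the remaining lags stay at or below 0.08.
The dominant spike at lag 3 indicates a seasonal period of 3.

3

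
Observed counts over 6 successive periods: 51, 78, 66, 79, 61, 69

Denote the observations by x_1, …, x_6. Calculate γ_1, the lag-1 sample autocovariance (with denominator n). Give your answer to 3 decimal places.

Mean x̄ = (51 + 78 + 66 + 79 + 61 + 69)/6 = 67.3333
Σ_{t=1}^{5}(x_t−x̄)(x_{t+1}−x̄) = -288.4444
γ_1 = -288.4444 / 6 = -48.074

-48.074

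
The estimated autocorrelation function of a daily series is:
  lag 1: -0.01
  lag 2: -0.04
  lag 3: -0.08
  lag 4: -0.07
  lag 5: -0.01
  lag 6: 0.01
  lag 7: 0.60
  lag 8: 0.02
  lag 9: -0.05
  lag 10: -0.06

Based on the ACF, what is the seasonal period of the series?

The largest autocorrelation is r_7 = 0.60; the remaining lags stay at or below 0.02.
The dominant spike at lag 7 indicates a seasonal period of 7.

7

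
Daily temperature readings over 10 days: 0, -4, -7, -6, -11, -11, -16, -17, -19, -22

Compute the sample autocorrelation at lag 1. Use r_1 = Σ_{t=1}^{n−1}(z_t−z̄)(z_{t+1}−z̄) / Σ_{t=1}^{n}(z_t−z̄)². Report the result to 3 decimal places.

Mean z̄ = (0 − 4 − 7 − 6 − 11 − 11 − 16 − 17 − 19 − 22)/10 = -11.3000
Numerator Σ_{t=1}^{9}(z_t−z̄)(z_{t+1}−z̄) = 290.0100
Denominator Σ(z_t−z̄)² = 456.1000
r_1 = 290.0100 / 456.1000 = 0.636

0.636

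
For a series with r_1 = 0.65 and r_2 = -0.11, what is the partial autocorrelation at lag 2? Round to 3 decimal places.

φ_{22} = (r_2 − r_1²) / (1 − r_1²)
r_1² = (0.65)² = 0.4225
Numerator = -0.11 − 0.4225 = -0.5325; denominator = 1 − 0.4225 = 0.5775
φ_{22} = -0.5325 / 0.5775 = -0.922

-0.922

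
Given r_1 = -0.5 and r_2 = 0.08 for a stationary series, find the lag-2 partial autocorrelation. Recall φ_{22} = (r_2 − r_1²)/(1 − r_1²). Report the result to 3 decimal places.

φ_{22} = (r_2 − r_1²) / (1 − r_1²)
r_1² = (-0.5)² = 0.25
Numerator = 0.08 − 0.2500 = -0.1700; denominator = 1 − 0.2500 = 0.7500
φ_{22} = -0.1700 / 0.7500 = -0.227

-0.227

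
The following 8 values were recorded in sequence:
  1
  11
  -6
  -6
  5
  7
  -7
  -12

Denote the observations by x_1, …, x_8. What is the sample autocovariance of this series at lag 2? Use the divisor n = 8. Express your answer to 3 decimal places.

-33.066

Mean x̄ = (1 + 11 − 6 − 6 + 5 + 7 − 7 − 12)/8 = -0.8750
Deviations: 1.8750, 11.8750, -5.1250, -5.1250, 5.8750, 7.8750, -6.1250, -11.1250
Σ_{t=1}^{6}(x_t−x̄)(x_{t+2}−x̄) = -264.5313
γ_2 = -264.5313 / 8 = -33.066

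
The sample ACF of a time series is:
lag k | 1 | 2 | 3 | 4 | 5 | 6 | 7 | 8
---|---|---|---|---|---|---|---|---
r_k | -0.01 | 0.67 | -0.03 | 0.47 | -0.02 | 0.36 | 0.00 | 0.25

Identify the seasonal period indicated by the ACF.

The largest autocorrelation is r_2 = 0.67, with weaker echoes at lags 4 (0.47), 6 (0.36) and 8 (0.25); the remaining lags stay at or below 0.00.
The dominant spike at lag 2 indicates a seasonal period of 2.

2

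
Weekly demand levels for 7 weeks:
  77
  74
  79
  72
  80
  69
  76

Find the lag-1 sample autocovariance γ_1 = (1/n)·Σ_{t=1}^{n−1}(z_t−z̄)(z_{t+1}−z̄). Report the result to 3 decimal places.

-9.828

Mean z̄ = (77 + 74 + 79 + 72 + 80 + 69 + 76)/7 = 75.2857
Σ_{t=1}^{6}(z_t−z̄)(z_{t+1}−z̄) = -68.7959
γ_1 = -68.7959 / 7 = -9.828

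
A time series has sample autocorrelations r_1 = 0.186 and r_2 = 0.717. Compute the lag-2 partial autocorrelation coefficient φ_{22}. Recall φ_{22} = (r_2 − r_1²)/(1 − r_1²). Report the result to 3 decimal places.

0.707

φ_{22} = (r_2 − r_1²) / (1 − r_1²)
r_1² = (0.186)² = 0.034596
Numerator = 0.717 − 0.0346 = 0.6824; denominator = 1 − 0.0346 = 0.9654
φ_{22} = 0.6824 / 0.9654 = 0.707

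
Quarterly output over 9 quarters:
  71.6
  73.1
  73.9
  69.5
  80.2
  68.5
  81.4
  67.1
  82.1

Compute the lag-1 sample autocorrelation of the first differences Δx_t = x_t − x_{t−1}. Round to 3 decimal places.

First differences Δx: 1.5, 0.8, -4.4, 10.7, -11.7, 12.9, -14.3, 15.0
Mean of differences = 1.3125
Numerator Σ(Δx_t−Δx̄)(Δx_{t+1}−Δx̄) = -718.3377
Denominator Σ(Δx_t−Δx̄)² = 855.7488
r_1(Δx) = -718.3377 / 855.7488 = -0.839

-0.839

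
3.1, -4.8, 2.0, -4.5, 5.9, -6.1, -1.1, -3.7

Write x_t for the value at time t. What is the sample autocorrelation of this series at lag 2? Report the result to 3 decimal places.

Mean x̄ = (3.1 − 4.8 + 2.0 − 4.5 + 5.9 − 6.1 − 1.1 − 3.7)/8 = -1.1500
Deviations from mean: 4.2500, -3.6500, 3.1500, -3.3500, 7.0500, -4.9500, 0.0500, -2.5500
Σ(x_t−x̄)(x_{t+2}−x̄) = (13.3875) + (12.2275) + (22.2075) + (16.5825) + (0.3525) + (12.6225) = 77.3800
Denominator Σ(x_t−x̄)² = 133.2400
r_2 = 77.3800 / 133.2400 = 0.581

0.581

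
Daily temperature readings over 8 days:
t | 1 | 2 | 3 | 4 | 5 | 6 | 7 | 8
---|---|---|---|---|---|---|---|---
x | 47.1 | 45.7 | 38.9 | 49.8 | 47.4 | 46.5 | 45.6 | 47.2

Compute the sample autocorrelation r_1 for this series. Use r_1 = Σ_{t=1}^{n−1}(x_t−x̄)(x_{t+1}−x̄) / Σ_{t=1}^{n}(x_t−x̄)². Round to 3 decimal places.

Mean x̄ = (47.1 + 45.7 + 38.9 + 49.8 + 47.4 + 46.5 + 45.6 + 47.2)/8 = 46.0250
Deviations from mean: 1.0750, -0.3250, -7.1250, 3.7750, 1.3750, 0.4750, -0.4250, 1.1750
Σ(x_t−x̄)(x_{t+1}−x̄) = (-0.3494) + (2.3156) + (-26.8969) + (5.1906) + (0.6531) + (-0.2019) + (-0.4994) = -19.7881
Denominator Σ(x_t−x̄)² = 69.9550
r_1 = -19.7881 / 69.9550 = -0.283

-0.283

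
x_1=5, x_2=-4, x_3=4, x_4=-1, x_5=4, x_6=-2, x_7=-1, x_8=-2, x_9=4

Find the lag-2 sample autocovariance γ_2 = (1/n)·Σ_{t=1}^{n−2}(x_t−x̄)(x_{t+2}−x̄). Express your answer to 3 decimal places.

3.742

Mean x̄ = (5 − 4 + 4 − 1 + 4 − 2 − 1 − 2 + 4)/9 = 0.7778
Σ_{t=1}^{7}(x_t−x̄)(x_{t+2}−x̄) = 33.6790
γ_2 = 33.6790 / 9 = 3.742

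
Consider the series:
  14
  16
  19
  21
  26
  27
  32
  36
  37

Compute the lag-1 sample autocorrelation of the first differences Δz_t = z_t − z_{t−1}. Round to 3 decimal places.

-0.517

First differences Δz: 2, 3, 2, 5, 1, 5, 4, 1
Mean of differences = 2.8750
Numerator Σ(Δz_t−Δz̄)(Δz_{t+1}−Δz̄) = -9.7656
Denominator Σ(Δz_t−Δz̄)² = 18.8750
r_1(Δz) = -9.7656 / 18.8750 = -0.517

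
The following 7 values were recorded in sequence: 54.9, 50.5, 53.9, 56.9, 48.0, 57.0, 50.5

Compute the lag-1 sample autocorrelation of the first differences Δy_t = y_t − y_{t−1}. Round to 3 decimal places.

First differences Δy: -4.4, 3.4, 3.0, -8.9, 9.0, -6.5
Mean of differences = -0.7333
Numerator Σ(Δy_t−Δȳ)(Δy_{t+1}−Δȳ) = -165.8311
Denominator Σ(Δy_t−Δȳ)² = 239.1533
r_1(Δy) = -165.8311 / 239.1533 = -0.693

-0.693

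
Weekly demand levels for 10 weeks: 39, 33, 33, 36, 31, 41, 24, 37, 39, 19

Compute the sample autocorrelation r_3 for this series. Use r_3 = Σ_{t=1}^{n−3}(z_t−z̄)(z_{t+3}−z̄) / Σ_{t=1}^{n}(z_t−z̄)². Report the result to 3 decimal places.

Mean z̄ = (39 + 33 + 33 + 36 + 31 + 41 + 24 + 37 + 39 + 19)/10 = 33.2000
Σ(z_t−z̄)(z_{t+3}−z̄) = (16.2400) + (0.4400) + (-1.5600) + (-25.7600) + (-8.3600) + (45.2400) + (130.6400) = 156.8800
Denominator Σ(z_t−z̄)² = 441.6000
r_3 = 156.8800 / 441.6000 = 0.355

0.355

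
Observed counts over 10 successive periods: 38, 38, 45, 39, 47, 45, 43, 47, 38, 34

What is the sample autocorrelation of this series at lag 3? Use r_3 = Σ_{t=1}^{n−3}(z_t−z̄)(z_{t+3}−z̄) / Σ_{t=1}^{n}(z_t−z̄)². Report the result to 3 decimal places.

0.030

Mean z̄ = (38 + 38 + 45 + 39 + 47 + 45 + 43 + 47 + 38 + 34)/10 = 41.4000
Σ(z_t−z̄)(z_{t+3}−z̄) = (8.1600) + (-19.0400) + (12.9600) + (-3.8400) + (31.3600) + (-12.2400) + (-11.8400) = 5.5200
Denominator Σ(z_t−z̄)² = 186.4000
r_3 = 5.5200 / 186.4000 = 0.030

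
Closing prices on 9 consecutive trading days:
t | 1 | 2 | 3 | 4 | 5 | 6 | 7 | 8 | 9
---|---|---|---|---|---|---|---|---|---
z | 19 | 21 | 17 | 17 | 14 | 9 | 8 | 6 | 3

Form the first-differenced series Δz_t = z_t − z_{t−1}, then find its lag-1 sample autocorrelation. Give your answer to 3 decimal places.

First differences Δz: 2, -4, 0, -3, -5, -1, -2, -3
Mean of differences = -2.0000
Numerator Σ(Δz_t−Δz̄)(Δz_{t+1}−Δz̄) = -14.0000
Denominator Σ(Δz_t−Δz̄)² = 36.0000
r_1(Δz) = -14.0000 / 36.0000 = -0.389

-0.389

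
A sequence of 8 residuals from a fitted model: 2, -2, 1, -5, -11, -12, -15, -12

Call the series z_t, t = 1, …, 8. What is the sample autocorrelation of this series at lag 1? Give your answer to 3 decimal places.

Mean z̄ = (2 − 2 + 1 − 5 − 11 − 12 − 15 − 12)/8 = -6.7500
Deviations from mean: 8.7500, 4.7500, 7.7500, 1.7500, -4.2500, -5.2500, -8.2500, -5.2500
Numerator Σ_{t=1}^{7}(z_t−z̄)(z_{t+1}−z̄) = 193.4375
Denominator Σ(z_t−z̄)² = 303.5000
r_1 = 193.4375 / 303.5000 = 0.637

0.637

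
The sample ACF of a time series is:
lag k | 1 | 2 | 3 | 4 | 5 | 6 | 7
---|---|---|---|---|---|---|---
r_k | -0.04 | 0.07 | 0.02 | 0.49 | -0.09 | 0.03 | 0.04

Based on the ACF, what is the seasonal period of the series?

4

The largest autocorrelation is r_4 = 0.49; the remaining lags stay at or below 0.07.
The dominant spike at lag 4 indicates a seasonal period of 4.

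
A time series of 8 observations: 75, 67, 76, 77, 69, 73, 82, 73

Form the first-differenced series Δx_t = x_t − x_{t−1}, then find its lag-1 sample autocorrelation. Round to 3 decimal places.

First differences Δx: -8, 9, 1, -8, 4, 9, -9
Mean of differences = -0.2857
Numerator Σ(Δx_t−Δx̄)(Δx_{t+1}−Δx̄) = -143.7959
Denominator Σ(Δx_t−Δx̄)² = 387.4286
r_1(Δx) = -143.7959 / 387.4286 = -0.371

-0.371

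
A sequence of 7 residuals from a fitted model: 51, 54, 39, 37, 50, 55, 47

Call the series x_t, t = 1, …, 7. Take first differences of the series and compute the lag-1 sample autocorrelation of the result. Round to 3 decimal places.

-0.032

First differences Δx: 3, -15, -2, 13, 5, -8
Mean of differences = -0.6667
Numerator Σ(Δx_t−Δx̄)(Δx_{t+1}−Δx̄) = -15.7778
Denominator Σ(Δx_t−Δx̄)² = 493.3333
r_1(Δx) = -15.7778 / 493.3333 = -0.032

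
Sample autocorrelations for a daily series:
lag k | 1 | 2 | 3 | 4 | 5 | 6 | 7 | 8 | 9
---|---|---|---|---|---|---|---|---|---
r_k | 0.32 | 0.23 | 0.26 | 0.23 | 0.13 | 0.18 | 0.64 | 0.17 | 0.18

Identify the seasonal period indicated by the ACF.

The largest autocorrelation is r_7 = 0.64; the remaining lags stay at or below 0.32. The elevated value at lag 1 (0.32), dropping to 0.23 at lag 2, reflects decaying short-term dependence rather than seasonality.
The dominant spike at lag 7 indicates a seasonal period of 7.

7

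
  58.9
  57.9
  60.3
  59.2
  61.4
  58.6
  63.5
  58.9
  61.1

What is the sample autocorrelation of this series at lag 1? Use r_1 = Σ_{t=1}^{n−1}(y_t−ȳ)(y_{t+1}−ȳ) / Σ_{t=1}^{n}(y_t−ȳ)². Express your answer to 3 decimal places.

Mean ȳ = (58.9 + 57.9 + 60.3 + 59.2 + 61.4 + 58.6 + 63.5 + 58.9 + 61.1)/9 = 59.9778
Numerator Σ_{t=1}^{8}(y_t−ȳ)(y_{t+1}−ȳ) = -11.6049
Denominator Σ(y_t−ȳ)² = 24.9356
r_1 = -11.6049 / 24.9356 = -0.465

-0.465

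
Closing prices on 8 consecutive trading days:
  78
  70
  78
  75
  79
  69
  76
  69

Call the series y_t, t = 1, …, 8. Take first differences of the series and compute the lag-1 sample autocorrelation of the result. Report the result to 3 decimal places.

First differences Δy: -8, 8, -3, 4, -10, 7, -7
Mean of differences = -1.2857
Numerator Σ(Δy_t−Δȳ)(Δy_{t+1}−Δȳ) = -252.9388
Denominator Σ(Δy_t−Δȳ)² = 339.4286
r_1(Δy) = -252.9388 / 339.4286 = -0.745

-0.745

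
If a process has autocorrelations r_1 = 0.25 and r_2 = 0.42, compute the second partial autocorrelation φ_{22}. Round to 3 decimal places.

φ_{22} = (r_2 − r_1²) / (1 − r_1²)
r_1² = (0.25)² = 0.0625
Numerator = 0.42 − 0.0625 = 0.3575; denominator = 1 − 0.0625 = 0.9375
φ_{22} = 0.3575 / 0.9375 = 0.381

0.381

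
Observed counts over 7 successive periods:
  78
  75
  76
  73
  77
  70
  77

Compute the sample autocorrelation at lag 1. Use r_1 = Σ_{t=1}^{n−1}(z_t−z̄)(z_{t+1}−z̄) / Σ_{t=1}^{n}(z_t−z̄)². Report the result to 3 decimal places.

-0.543

Mean z̄ = (78 + 75 + 76 + 73 + 77 + 70 + 77)/7 = 75.1429
Deviations from mean: 2.8571, -0.1429, 0.8571, -2.1429, 1.8571, -5.1429, 1.8571
Σ(z_t−z̄)(z_{t+1}−z̄) = (-0.4082) + (-0.1224) + (-1.8367) + (-3.9796) + (-9.5510) + (-9.5510) = -25.4490
Denominator Σ(z_t−z̄)² = 46.8571
r_1 = -25.4490 / 46.8571 = -0.543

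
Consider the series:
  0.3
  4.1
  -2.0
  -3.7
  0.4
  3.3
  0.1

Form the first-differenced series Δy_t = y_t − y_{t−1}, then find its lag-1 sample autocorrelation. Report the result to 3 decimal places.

First differences Δy: 3.8, -6.1, -1.7, 4.1, 2.9, -3.2
Mean of differences = -0.0333
Numerator Σ(Δy_t−Δȳ)(Δy_{t+1}−Δȳ) = -17.1978
Denominator Σ(Δy_t−Δȳ)² = 89.9933
r_1(Δy) = -17.1978 / 89.9933 = -0.191

-0.191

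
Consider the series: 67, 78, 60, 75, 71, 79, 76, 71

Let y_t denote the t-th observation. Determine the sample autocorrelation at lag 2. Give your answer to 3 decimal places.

Mean ȳ = (67 + 78 + 60 + 75 + 71 + 79 + 76 + 71)/8 = 72.1250
Deviations from mean: -5.1250, 5.8750, -12.1250, 2.8750, -1.1250, 6.8750, 3.8750, -1.1250
Σ(y_t−ȳ)(y_{t+2}−ȳ) = (62.1406) + (16.8906) + (13.6406) + (19.7656) + (-4.3594) + (-7.7344) = 100.3438
Denominator Σ(y_t−ȳ)² = 280.8750
r_2 = 100.3438 / 280.8750 = 0.357

0.357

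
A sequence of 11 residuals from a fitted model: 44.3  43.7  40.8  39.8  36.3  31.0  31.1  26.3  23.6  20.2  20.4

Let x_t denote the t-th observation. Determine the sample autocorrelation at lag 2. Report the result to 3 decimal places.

0.488

Mean x̄ = (44.3 + 43.7 + 40.8 + 39.8 + 36.3 + 31.0 + 31.1 + 26.3 + 23.6 + 20.2 + 20.4)/11 = 32.5000
Numerator Σ_{t=1}^{9}(x_t−x̄)(x_{t+2}−x̄) = 400.6800
Denominator Σ(x_t−x̄)² = 820.8600
r_2 = 400.6800 / 820.8600 = 0.488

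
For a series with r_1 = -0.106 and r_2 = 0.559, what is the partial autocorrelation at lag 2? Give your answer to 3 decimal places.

0.554

φ_{22} = (r_2 − r_1²) / (1 − r_1²)
r_1² = (-0.106)² = 0.011236
Numerator = 0.559 − 0.0112 = 0.5478; denominator = 1 − 0.0112 = 0.9888
φ_{22} = 0.5478 / 0.9888 = 0.554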